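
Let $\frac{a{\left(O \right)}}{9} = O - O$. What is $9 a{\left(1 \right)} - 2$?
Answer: $-2$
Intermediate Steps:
$a{\left(O \right)} = 0$ ($a{\left(O \right)} = 9 \left(O - O\right) = 9 \cdot 0 = 0$)
$9 a{\left(1 \right)} - 2 = 9 \cdot 0 - 2 = 0 - 2 = -2$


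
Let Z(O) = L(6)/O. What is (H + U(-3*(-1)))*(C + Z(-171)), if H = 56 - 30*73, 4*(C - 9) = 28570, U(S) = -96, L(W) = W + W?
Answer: -909018245/57 ≈ -1.5948e+7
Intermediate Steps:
L(W) = 2*W
C = 14303/2 (C = 9 + (¼)*28570 = 9 + 14285/2 = 14303/2 ≈ 7151.5)
H = -2134 (H = 56 - 2190 = -2134)
Z(O) = 12/O (Z(O) = (2*6)/O = 12/O)
(H + U(-3*(-1)))*(C + Z(-171)) = (-2134 - 96)*(14303/2 + 12/(-171)) = -2230*(14303/2 + 12*(-1/171)) = -2230*(14303/2 - 4/57) = -2230*815263/114 = -909018245/57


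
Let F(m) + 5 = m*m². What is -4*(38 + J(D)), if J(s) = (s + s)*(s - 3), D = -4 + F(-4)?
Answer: -44536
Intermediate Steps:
F(m) = -5 + m³ (F(m) = -5 + m*m² = -5 + m³)
D = -73 (D = -4 + (-5 + (-4)³) = -4 + (-5 - 64) = -4 - 69 = -73)
J(s) = 2*s*(-3 + s) (J(s) = (2*s)*(-3 + s) = 2*s*(-3 + s))
-4*(38 + J(D)) = -4*(38 + 2*(-73)*(-3 - 73)) = -4*(38 + 2*(-73)*(-76)) = -4*(38 + 11096) = -4*11134 = -44536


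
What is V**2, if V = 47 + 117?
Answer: 26896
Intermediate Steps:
V = 164
V**2 = 164**2 = 26896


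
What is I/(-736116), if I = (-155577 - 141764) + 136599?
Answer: 80371/368058 ≈ 0.21836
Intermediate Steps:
I = -160742 (I = -297341 + 136599 = -160742)
I/(-736116) = -160742/(-736116) = -160742*(-1/736116) = 80371/368058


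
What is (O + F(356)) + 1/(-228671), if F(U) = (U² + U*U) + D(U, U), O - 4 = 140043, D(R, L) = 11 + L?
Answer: 90070305505/228671 ≈ 3.9389e+5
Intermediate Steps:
O = 140047 (O = 4 + 140043 = 140047)
F(U) = 11 + U + 2*U² (F(U) = (U² + U*U) + (11 + U) = (U² + U²) + (11 + U) = 2*U² + (11 + U) = 11 + U + 2*U²)
(O + F(356)) + 1/(-228671) = (140047 + (11 + 356 + 2*356²)) + 1/(-228671) = (140047 + (11 + 356 + 2*126736)) - 1/228671 = (140047 + (11 + 356 + 253472)) - 1/228671 = (140047 + 253839) - 1/228671 = 393886 - 1/228671 = 90070305505/228671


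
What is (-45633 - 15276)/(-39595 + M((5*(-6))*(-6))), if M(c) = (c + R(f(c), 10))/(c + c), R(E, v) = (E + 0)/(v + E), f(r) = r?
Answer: 7715140/5015303 ≈ 1.5383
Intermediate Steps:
R(E, v) = E/(E + v)
M(c) = (c + c/(10 + c))/(2*c) (M(c) = (c + c/(c + 10))/(c + c) = (c + c/(10 + c))/((2*c)) = (c + c/(10 + c))*(1/(2*c)) = (c + c/(10 + c))/(2*c))
(-45633 - 15276)/(-39595 + M((5*(-6))*(-6))) = (-45633 - 15276)/(-39595 + (11 + (5*(-6))*(-6))/(2*(10 + (5*(-6))*(-6)))) = -60909/(-39595 + (11 - 30*(-6))/(2*(10 - 30*(-6)))) = -60909/(-39595 + (11 + 180)/(2*(10 + 180))) = -60909/(-39595 + (1/2)*191/190) = -60909/(-39595 + (1/2)*(1/190)*191) = -60909/(-39595 + 191/380) = -60909/(-15045909/380) = -60909*(-380/15045909) = 7715140/5015303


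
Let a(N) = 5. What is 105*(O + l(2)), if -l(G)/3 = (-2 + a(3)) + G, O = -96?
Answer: -11655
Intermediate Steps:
l(G) = -9 - 3*G (l(G) = -3*((-2 + 5) + G) = -3*(3 + G) = -9 - 3*G)
105*(O + l(2)) = 105*(-96 + (-9 - 3*2)) = 105*(-96 + (-9 - 6)) = 105*(-96 - 15) = 105*(-111) = -11655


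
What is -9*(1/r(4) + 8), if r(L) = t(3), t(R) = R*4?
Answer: -291/4 ≈ -72.750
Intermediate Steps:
t(R) = 4*R
r(L) = 12 (r(L) = 4*3 = 12)
-9*(1/r(4) + 8) = -9*(1/12 + 8) = -9*97/12 = -291/4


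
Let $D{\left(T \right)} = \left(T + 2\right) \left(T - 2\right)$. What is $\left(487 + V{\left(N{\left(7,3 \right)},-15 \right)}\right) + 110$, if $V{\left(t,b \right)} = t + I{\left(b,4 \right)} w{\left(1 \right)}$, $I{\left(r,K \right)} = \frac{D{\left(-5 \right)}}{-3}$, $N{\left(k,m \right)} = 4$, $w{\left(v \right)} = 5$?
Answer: $566$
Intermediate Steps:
$D{\left(T \right)} = \left(-2 + T\right) \left(2 + T\right)$ ($D{\left(T \right)} = \left(2 + T\right) \left(-2 + T\right) = \left(-2 + T\right) \left(2 + T\right)$)
$I{\left(r,K \right)} = -7$ ($I{\left(r,K \right)} = \frac{-4 + \left(-5\right)^{2}}{-3} = \left(-4 + 25\right) \left(- \frac{1}{3}\right) = 21 \left(- \frac{1}{3}\right) = -7$)
$V{\left(t,b \right)} = -35 + t$ ($V{\left(t,b \right)} = t - 35 = -35 + t$)
$\left(487 + V{\left(N{\left(7,3 \right)},-15 \right)}\right) + 110 = \left(487 + \left(-35 + 4\right)\right) + 110 = \left(487 - 31\right) + 110 = 456 + 110 = 566$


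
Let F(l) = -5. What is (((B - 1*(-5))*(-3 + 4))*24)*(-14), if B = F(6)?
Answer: 0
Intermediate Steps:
B = -5
(((B - 1*(-5))*(-3 + 4))*24)*(-14) = (((-5 - 1*(-5))*(-3 + 4))*24)*(-14) = (((-5 + 5)*1)*24)*(-14) = ((0*1)*24)*(-14) = (0*24)*(-14) = 0*(-14) = 0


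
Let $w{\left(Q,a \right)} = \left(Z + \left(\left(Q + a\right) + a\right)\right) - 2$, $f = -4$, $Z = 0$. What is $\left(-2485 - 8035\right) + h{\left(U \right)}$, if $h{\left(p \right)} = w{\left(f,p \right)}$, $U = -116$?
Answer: $-10758$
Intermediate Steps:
$w{\left(Q,a \right)} = -2 + Q + 2 a$ ($w{\left(Q,a \right)} = \left(0 + \left(\left(Q + a\right) + a\right)\right) - 2 = \left(0 + \left(Q + 2 a\right)\right) - 2 = \left(Q + 2 a\right) - 2 = -2 + Q + 2 a$)
$h{\left(p \right)} = -6 + 2 p$ ($h{\left(p \right)} = -2 - 4 + 2 p = -6 + 2 p$)
$\left(-2485 - 8035\right) + h{\left(U \right)} = \left(-2485 - 8035\right) + \left(-6 + 2 \left(-116\right)\right) = -10520 - 238 = -10758$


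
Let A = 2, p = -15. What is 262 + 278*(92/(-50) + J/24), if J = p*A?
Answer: -29851/50 ≈ -597.02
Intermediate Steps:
J = -30 (J = -15*2 = -30)
262 + 278*(92/(-50) + J/24) = 262 + 278*(92/(-50) - 30/24) = 262 + 278*(92*(-1/50) - 30*1/24) = 262 + 278*(-46/25 - 5/4) = 262 + 278*(-309/100) = 262 - 42951/50 = -29851/50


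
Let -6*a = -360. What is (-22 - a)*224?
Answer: -18368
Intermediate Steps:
a = 60 (a = -1/6*(-360) = 60)
(-22 - a)*224 = (-22 - 1*60)*224 = (-22 - 60)*224 = -82*224 = -18368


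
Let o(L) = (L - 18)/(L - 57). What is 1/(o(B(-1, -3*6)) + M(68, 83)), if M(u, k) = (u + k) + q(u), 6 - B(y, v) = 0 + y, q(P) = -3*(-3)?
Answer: 50/8011 ≈ 0.0062414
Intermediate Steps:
q(P) = 9
B(y, v) = 6 - y (B(y, v) = 6 - (0 + y) = 6 - y)
o(L) = (-18 + L)/(-57 + L)
M(u, k) = 9 + k + u (M(u, k) = (u + k) + 9 = (k + u) + 9 = 9 + k + u)
1/(o(B(-1, -3*6)) + M(68, 83)) = 1/((-18 + (6 - 1*(-1)))/(-57 + (6 - 1*(-1))) + (9 + 83 + 68)) = 1/((-18 + (6 + 1))/(-57 + (6 + 1)) + 160) = 1/((-18 + 7)/(-57 + 7) + 160) = 1/(-11/(-50) + 160) = 1/(-1/50*(-11) + 160) = 1/(11/50 + 160) = 1/(8011/50) = 50/8011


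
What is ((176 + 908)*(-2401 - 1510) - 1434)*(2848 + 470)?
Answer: -14071498644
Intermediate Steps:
((176 + 908)*(-2401 - 1510) - 1434)*(2848 + 470) = (1084*(-3911) - 1434)*3318 = (-4239524 - 1434)*3318 = -4240958*3318 = -14071498644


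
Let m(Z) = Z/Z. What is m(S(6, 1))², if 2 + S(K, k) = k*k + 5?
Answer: 1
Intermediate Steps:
S(K, k) = 3 + k² (S(K, k) = -2 + (k*k + 5) = -2 + (k² + 5) = -2 + (5 + k²) = 3 + k²)
m(Z) = 1
m(S(6, 1))² = 1² = 1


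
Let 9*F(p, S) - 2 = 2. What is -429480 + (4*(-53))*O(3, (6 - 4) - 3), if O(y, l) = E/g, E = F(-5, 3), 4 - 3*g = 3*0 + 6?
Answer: -1288016/3 ≈ -4.2934e+5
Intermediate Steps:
g = -⅔ (g = 4/3 - (3*0 + 6)/3 = 4/3 - (0 + 6)/3 = 4/3 - ⅓*6 = 4/3 - 2 = -⅔ ≈ -0.66667)
F(p, S) = 4/9 (F(p, S) = 2/9 + (⅑)*2 = 2/9 + 2/9 = 4/9)
E = 4/9 ≈ 0.44444
O(y, l) = -⅔ (O(y, l) = 4/(9*(-⅔)) = (4/9)*(-3/2) = -⅔)
-429480 + (4*(-53))*O(3, (6 - 4) - 3) = -429480 + (4*(-53))*(-⅔) = -429480 - 212*(-⅔) = -429480 + 424/3 = -1288016/3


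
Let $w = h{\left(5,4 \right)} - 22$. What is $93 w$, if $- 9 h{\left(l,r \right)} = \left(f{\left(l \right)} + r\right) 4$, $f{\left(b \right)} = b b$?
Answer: $- \frac{9734}{3} \approx -3244.7$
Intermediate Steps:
$f{\left(b \right)} = b^{2}$
$h{\left(l,r \right)} = - \frac{4 r}{9} - \frac{4 l^{2}}{9}$ ($h{\left(l,r \right)} = - \frac{\left(l^{2} + r\right) 4}{9} = - \frac{\left(r + l^{2}\right) 4}{9} = - \frac{4 r + 4 l^{2}}{9} = - \frac{4 r}{9} - \frac{4 l^{2}}{9}$)
$w = - \frac{314}{9}$ ($w = \left(\left(- \frac{4}{9}\right) 4 - \frac{4 \cdot 5^{2}}{9}\right) - 22 = \left(- \frac{16}{9} - \frac{100}{9}\right) - 22 = - \frac{116}{9} - 22 = - \frac{314}{9} \approx -34.889$)
$93 w = 93 \left(- \frac{314}{9}\right) = - \frac{9734}{3}$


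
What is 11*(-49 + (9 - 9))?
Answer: -539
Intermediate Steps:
11*(-49 + (9 - 9)) = 11*(-49 + 0) = 11*(-49) = -539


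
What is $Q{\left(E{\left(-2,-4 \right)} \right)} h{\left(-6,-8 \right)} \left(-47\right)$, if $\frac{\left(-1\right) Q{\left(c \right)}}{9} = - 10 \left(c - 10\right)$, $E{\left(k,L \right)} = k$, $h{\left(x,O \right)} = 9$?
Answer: $456840$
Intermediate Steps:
$Q{\left(c \right)} = -900 + 90 c$ ($Q{\left(c \right)} = - 9 \left(- 10 \left(c - 10\right)\right) = - 9 \left(- 10 \left(-10 + c\right)\right) = - 9 \left(100 - 10 c\right) = -900 + 90 c$)
$Q{\left(E{\left(-2,-4 \right)} \right)} h{\left(-6,-8 \right)} \left(-47\right) = \left(-900 + 90 \left(-2\right)\right) 9 \left(-47\right) = \left(-900 - 180\right) 9 \left(-47\right) = \left(-1080\right) 9 \left(-47\right) = \left(-9720\right) \left(-47\right) = 456840$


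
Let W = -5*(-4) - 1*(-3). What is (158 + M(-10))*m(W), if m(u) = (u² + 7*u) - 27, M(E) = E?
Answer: 98124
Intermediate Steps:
W = 23 (W = 20 + 3 = 23)
m(u) = -27 + u² + 7*u
(158 + M(-10))*m(W) = (158 - 10)*(-27 + 23² + 7*23) = 148*(-27 + 529 + 161) = 148*663 = 98124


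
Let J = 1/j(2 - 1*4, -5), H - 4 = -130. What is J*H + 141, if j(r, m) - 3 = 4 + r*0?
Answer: 123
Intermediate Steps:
j(r, m) = 7 (j(r, m) = 3 + (4 + r*0) = 3 + (4 + 0) = 3 + 4 = 7)
H = -126 (H = 4 - 130 = -126)
J = ⅐ (J = 1/7 = ⅐ ≈ 0.14286)
J*H + 141 = (⅐)*(-126) + 141 = -18 + 141 = 123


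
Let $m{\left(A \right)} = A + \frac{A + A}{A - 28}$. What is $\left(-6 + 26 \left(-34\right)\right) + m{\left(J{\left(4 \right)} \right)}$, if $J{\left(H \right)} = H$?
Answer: $- \frac{2659}{3} \approx -886.33$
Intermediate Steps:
$m{\left(A \right)} = A + \frac{2 A}{-28 + A}$
$\left(-6 + 26 \left(-34\right)\right) + m{\left(J{\left(4 \right)} \right)} = \left(-6 + 26 \left(-34\right)\right) + \frac{4 \left(-26 + 4\right)}{-28 + 4} = \left(-6 - 884\right) + 4 \frac{1}{-24} \left(-22\right) = -890 + 4 \left(- \frac{1}{24}\right) \left(-22\right) = -890 + \frac{11}{3} = - \frac{2659}{3}$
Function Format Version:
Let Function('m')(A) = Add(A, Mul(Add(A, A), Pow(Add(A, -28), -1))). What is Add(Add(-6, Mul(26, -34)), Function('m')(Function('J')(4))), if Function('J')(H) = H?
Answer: Rational(-2659, 3) ≈ -886.33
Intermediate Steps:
Function('m')(A) = Add(A, Mul(2, A, Pow(Add(-28, A), -1))) (Function('m')(A) = Add(A, Mul(Mul(2, A), Pow(Add(-28, A), -1))) = Add(A, Mul(2, A, Pow(Add(-28, A), -1))))
Add(Add(-6, Mul(26, -34)), Function('m')(Function('J')(4))) = Add(Add(-6, Mul(26, -34)), Mul(4, Pow(Add(-28, 4), -1), Add(-26, 4))) = Add(Add(-6, -884), Mul(4, Pow(-24, -1), -22)) = Add(-890, Mul(4, Rational(-1, 24), -22)) = Add(-890, Rational(11, 3)) = Rational(-2659, 3)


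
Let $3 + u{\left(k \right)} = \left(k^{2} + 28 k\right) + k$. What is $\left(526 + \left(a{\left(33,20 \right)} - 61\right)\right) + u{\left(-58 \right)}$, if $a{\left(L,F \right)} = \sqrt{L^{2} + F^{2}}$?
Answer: $2144 + \sqrt{1489} \approx 2182.6$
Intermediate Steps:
$a{\left(L,F \right)} = \sqrt{F^{2} + L^{2}}$
$u{\left(k \right)} = -3 + k^{2} + 29 k$ ($u{\left(k \right)} = -3 + \left(\left(k^{2} + 28 k\right) + k\right) = -3 + \left(k^{2} + 29 k\right) = -3 + k^{2} + 29 k$)
$\left(526 + \left(a{\left(33,20 \right)} - 61\right)\right) + u{\left(-58 \right)} = \left(526 + \left(\sqrt{20^{2} + 33^{2}} - 61\right)\right) + \left(-3 + \left(-58\right)^{2} + 29 \left(-58\right)\right) = \left(526 - \left(61 - \sqrt{400 + 1089}\right)\right) - -1679 = \left(526 - \left(61 - \sqrt{1489}\right)\right) + 1679 = \left(465 + \sqrt{1489}\right) + 1679 = 2144 + \sqrt{1489}$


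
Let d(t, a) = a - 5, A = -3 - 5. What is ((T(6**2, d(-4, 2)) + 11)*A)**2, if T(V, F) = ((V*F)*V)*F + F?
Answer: 8719077376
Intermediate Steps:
A = -8
d(t, a) = -5 + a
T(V, F) = F + F**2*V**2 (T(V, F) = ((F*V)*V)*F + F = (F*V**2)*F + F = F**2*V**2 + F = F + F**2*V**2)
((T(6**2, d(-4, 2)) + 11)*A)**2 = (((-5 + 2)*(1 + (-5 + 2)*(6**2)**2) + 11)*(-8))**2 = ((-3*(1 - 3*36**2) + 11)*(-8))**2 = ((-3*(1 - 3*1296) + 11)*(-8))**2 = ((-3*(1 - 3888) + 11)*(-8))**2 = ((-3*(-3887) + 11)*(-8))**2 = ((11661 + 11)*(-8))**2 = (11672*(-8))**2 = (-93376)**2 = 8719077376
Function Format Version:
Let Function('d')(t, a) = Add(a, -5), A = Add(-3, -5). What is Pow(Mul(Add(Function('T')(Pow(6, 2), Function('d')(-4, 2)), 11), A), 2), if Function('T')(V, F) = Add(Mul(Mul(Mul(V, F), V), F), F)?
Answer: 8719077376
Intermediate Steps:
A = -8
Function('d')(t, a) = Add(-5, a)
Function('T')(V, F) = Add(F, Mul(Pow(F, 2), Pow(V, 2))) (Function('T')(V, F) = Add(Mul(Mul(Mul(F, V), V), F), F) = Add(Mul(Mul(F, Pow(V, 2)), F), F) = Add(Mul(Pow(F, 2), Pow(V, 2)), F) = Add(F, Mul(Pow(F, 2), Pow(V, 2))))
Pow(Mul(Add(Function('T')(Pow(6, 2), Function('d')(-4, 2)), 11), A), 2) = Pow(Mul(Add(Mul(Add(-5, 2), Add(1, Mul(Add(-5, 2), Pow(Pow(6, 2), 2)))), 11), -8), 2) = Pow(Mul(Add(Mul(-3, Add(1, Mul(-3, Pow(36, 2)))), 11), -8), 2) = Pow(Mul(Add(Mul(-3, Add(1, Mul(-3, 1296))), 11), -8), 2) = Pow(Mul(Add(Mul(-3, Add(1, -3888)), 11), -8), 2) = Pow(Mul(Add(Mul(-3, -3887), 11), -8), 2) = Pow(Mul(Add(11661, 11), -8), 2) = Pow(Mul(11672, -8), 2) = Pow(-93376, 2) = 8719077376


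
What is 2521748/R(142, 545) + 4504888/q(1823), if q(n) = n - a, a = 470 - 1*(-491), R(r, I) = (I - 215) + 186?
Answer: 562283623/55599 ≈ 10113.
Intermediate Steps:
R(r, I) = -29 + I (R(r, I) = (-215 + I) + 186 = -29 + I)
a = 961 (a = 470 + 491 = 961)
q(n) = -961 + n (q(n) = n - 1*961 = n - 961 = -961 + n)
2521748/R(142, 545) + 4504888/q(1823) = 2521748/(-29 + 545) + 4504888/(-961 + 1823) = 2521748/516 + 4504888/862 = 2521748*(1/516) + 4504888*(1/862) = 630437/129 + 2252444/431 = 562283623/55599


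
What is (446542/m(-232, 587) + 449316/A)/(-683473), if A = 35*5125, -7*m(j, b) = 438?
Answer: 159502703/15281135625 ≈ 0.010438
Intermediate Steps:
m(j, b) = -438/7 (m(j, b) = -⅐*438 = -438/7)
A = 179375
(446542/m(-232, 587) + 449316/A)/(-683473) = (446542/(-438/7) + 449316/179375)/(-683473) = (446542*(-7/438) + 449316*(1/179375))*(-1/683473) = (-1562897/219 + 64188/25625)*(-1/683473) = -40035178453/5611875*(-1/683473) = 159502703/15281135625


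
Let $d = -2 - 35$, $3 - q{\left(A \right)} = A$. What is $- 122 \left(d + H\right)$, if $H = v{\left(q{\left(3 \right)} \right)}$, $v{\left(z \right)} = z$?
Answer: $4514$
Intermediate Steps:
$q{\left(A \right)} = 3 - A$
$H = 0$ ($H = 3 - 3 = 0$)
$d = -37$ ($d = -2 - 35 = -37$)
$- 122 \left(d + H\right) = - 122 \left(-37 + 0\right) = \left(-122\right) \left(-37\right) = 4514$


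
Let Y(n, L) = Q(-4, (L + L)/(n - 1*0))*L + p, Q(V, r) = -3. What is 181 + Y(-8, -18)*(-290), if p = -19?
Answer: -9969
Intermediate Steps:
Y(n, L) = -19 - 3*L (Y(n, L) = -3*L - 19 = -19 - 3*L)
181 + Y(-8, -18)*(-290) = 181 + (-19 - 3*(-18))*(-290) = 181 + (-19 + 54)*(-290) = 181 + 35*(-290) = 181 - 10150 = -9969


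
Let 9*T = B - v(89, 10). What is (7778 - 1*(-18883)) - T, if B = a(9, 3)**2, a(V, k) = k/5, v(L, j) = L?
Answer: 6000941/225 ≈ 26671.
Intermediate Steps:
a(V, k) = k/5 (a(V, k) = k*(1/5) = k/5)
B = 9/25 (B = ((1/5)*3)**2 = (3/5)**2 = 9/25 ≈ 0.36000)
T = -2216/225 (T = (9/25 - 1*89)/9 = (9/25 - 89)/9 = (1/9)*(-2216/25) = -2216/225 ≈ -9.8489)
(7778 - 1*(-18883)) - T = (7778 - 1*(-18883)) - 1*(-2216/225) = (7778 + 18883) + 2216/225 = 26661 + 2216/225 = 6000941/225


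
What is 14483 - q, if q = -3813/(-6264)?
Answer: 30239233/2088 ≈ 14482.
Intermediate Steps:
q = 1271/2088 (q = -3813*(-1/6264) = 1271/2088 ≈ 0.60872)
14483 - q = 14483 - 1*1271/2088 = 14483 - 1271/2088 = 30239233/2088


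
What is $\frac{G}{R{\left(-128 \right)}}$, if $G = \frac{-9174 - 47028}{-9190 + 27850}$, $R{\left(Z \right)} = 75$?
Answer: $- \frac{9367}{233250} \approx -0.040159$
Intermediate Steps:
$G = - \frac{9367}{3110}$ ($G = - \frac{56202}{18660} = \left(-56202\right) \frac{1}{18660} = - \frac{9367}{3110} \approx -3.0119$)
$\frac{G}{R{\left(-128 \right)}} = - \frac{9367}{3110 \cdot 75} = \left(- \frac{9367}{3110}\right) \frac{1}{75} = - \frac{9367}{233250}$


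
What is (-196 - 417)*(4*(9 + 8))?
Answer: -41684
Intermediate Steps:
(-196 - 417)*(4*(9 + 8)) = -2452*17 = -613*68 = -41684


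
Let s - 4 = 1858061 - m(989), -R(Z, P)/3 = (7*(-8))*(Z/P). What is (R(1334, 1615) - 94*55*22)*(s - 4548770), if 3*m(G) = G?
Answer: 1481140001586752/4845 ≈ 3.0570e+11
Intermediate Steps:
m(G) = G/3
R(Z, P) = 168*Z/P (R(Z, P) = -3*7*(-8)*Z/P = -(-168)*Z/P = 168*Z/P)
s = 5573206/3 (s = 4 + (1858061 - 989/3) = 4 + 5573194/3 = 5573206/3 ≈ 1.8577e+6)
(R(1334, 1615) - 94*55*22)*(s - 4548770) = (168*1334/1615 - 94*55*22)*(5573206/3 - 4548770) = (168*1334*(1/1615) - 5170*22)*(-8073104/3) = (224112/1615 - 113740)*(-8073104/3) = -183465988/1615*(-8073104/3) = 1481140001586752/4845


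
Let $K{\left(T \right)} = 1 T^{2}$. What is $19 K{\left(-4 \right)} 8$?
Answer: $2432$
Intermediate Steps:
$K{\left(T \right)} = T^{2}$
$19 K{\left(-4 \right)} 8 = 19 \left(-4\right)^{2} \cdot 8 = 19 \cdot 16 \cdot 8 = 304 \cdot 8 = 2432$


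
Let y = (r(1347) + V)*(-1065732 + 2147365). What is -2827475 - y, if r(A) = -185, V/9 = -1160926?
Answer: 11301460124052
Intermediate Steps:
V = -10448334 (V = 9*(-1160926) = -10448334)
y = -11301462951527 (y = (-185 - 10448334)*(-1065732 + 2147365) = -10448519*1081633 = -11301462951527)
-2827475 - y = -2827475 - 1*(-11301462951527) = -2827475 + 11301462951527 = 11301460124052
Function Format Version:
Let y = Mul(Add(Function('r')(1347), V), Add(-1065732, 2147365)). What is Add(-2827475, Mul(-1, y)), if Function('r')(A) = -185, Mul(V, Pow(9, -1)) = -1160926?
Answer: 11301460124052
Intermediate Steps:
V = -10448334 (V = Mul(9, -1160926) = -10448334)
y = -11301462951527 (y = Mul(Add(-185, -10448334), Add(-1065732, 2147365)) = Mul(-10448519, 1081633) = -11301462951527)
Add(-2827475, Mul(-1, y)) = Add(-2827475, Mul(-1, -11301462951527)) = Add(-2827475, 11301462951527) = 11301460124052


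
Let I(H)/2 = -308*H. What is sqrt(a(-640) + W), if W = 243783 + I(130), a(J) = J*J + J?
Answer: 7*sqrt(11687) ≈ 756.75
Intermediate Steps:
I(H) = -616*H (I(H) = 2*(-308*H) = -616*H)
a(J) = J + J**2 (a(J) = J**2 + J = J + J**2)
W = 163703 (W = 243783 - 616*130 = 243783 - 80080 = 163703)
sqrt(a(-640) + W) = sqrt(-640*(1 - 640) + 163703) = sqrt(-640*(-639) + 163703) = sqrt(408960 + 163703) = sqrt(572663) = 7*sqrt(11687)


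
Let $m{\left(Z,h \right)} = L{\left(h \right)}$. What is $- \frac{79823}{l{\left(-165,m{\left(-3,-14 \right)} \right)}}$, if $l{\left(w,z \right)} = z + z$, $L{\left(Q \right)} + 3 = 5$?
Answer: $- \frac{79823}{4} \approx -19956.0$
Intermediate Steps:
$L{\left(Q \right)} = 2$ ($L{\left(Q \right)} = -3 + 5 = 2$)
$m{\left(Z,h \right)} = 2$
$l{\left(w,z \right)} = 2 z$
$- \frac{79823}{l{\left(-165,m{\left(-3,-14 \right)} \right)}} = - \frac{79823}{2 \cdot 2} = - \frac{79823}{4}$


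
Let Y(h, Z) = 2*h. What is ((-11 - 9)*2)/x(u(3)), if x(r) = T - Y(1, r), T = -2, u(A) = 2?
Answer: 10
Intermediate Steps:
x(r) = -4 (x(r) = -2 - 2 = -4)
((-11 - 9)*2)/x(u(3)) = ((-11 - 9)*2)/(-4) = -20*2*(-¼) = -40*(-¼) = 10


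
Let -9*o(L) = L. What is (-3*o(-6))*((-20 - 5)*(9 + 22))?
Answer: 1550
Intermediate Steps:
o(L) = -L/9
(-3*o(-6))*((-20 - 5)*(9 + 22)) = (-(-1)*(-6)/3)*((-20 - 5)*(9 + 22)) = (-3*⅔)*(-25*31) = -2*(-775) = 1550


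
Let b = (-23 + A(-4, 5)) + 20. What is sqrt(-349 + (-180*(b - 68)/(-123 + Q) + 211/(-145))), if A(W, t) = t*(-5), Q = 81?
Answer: 8*I*sqrt(12264245)/1015 ≈ 27.602*I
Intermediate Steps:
A(W, t) = -5*t
b = -28 (b = (-23 - 5*5) + 20 = (-23 - 25) + 20 = -48 + 20 = -28)
sqrt(-349 + (-180*(b - 68)/(-123 + Q) + 211/(-145))) = sqrt(-349 + (-180*(-28 - 68)/(-123 + 81) + 211/(-145))) = sqrt(-349 + (-180/((-42/(-96))) + 211*(-1/145))) = sqrt(-349 + (-180/((-42*(-1/96))) - 211/145)) = sqrt(-349 + (-180/7/16 - 211/145)) = sqrt(-349 + (-180*16/7 - 211/145)) = sqrt(-349 + (-2880/7 - 211/145)) = sqrt(-349 - 419077/1015) = sqrt(-773312/1015) = 8*I*sqrt(12264245)/1015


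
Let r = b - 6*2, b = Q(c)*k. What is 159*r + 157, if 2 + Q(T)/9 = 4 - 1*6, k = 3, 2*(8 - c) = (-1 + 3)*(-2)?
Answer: -18923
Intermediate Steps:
c = 10 (c = 8 - (-1 + 3)*(-2)/2 = 8 - (-2) = 8 - 1/2*(-4) = 8 + 2 = 10)
Q(T) = -36 (Q(T) = -18 + 9*(4 - 1*6) = -18 + 9*(4 - 6) = -18 + 9*(-2) = -18 - 18 = -36)
b = -108 (b = -36*3 = -108)
r = -120 (r = -108 - 6*2 = -108 - 12 = -120)
159*r + 157 = 159*(-120) + 157 = -19080 + 157 = -18923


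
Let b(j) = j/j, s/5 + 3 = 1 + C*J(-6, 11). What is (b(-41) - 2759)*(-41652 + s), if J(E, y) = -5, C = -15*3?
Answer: 111801046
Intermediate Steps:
C = -45
s = 1115 (s = -15 + 5*(1 - 45*(-5)) = -15 + 5*(1 + 225) = -15 + 5*226 = -15 + 1130 = 1115)
b(j) = 1
(b(-41) - 2759)*(-41652 + s) = (1 - 2759)*(-41652 + 1115) = -2758*(-40537) = 111801046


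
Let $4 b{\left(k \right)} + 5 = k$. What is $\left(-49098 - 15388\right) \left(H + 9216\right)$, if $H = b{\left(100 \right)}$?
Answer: $- \frac{1191669037}{2} \approx -5.9583 \cdot 10^{8}$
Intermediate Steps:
$b{\left(k \right)} = - \frac{5}{4} + \frac{k}{4}$
$H = \frac{95}{4}$ ($H = - \frac{5}{4} + \frac{1}{4} \cdot 100 = - \frac{5}{4} + 25 = \frac{95}{4} \approx 23.75$)
$\left(-49098 - 15388\right) \left(H + 9216\right) = \left(-49098 - 15388\right) \left(\frac{95}{4} + 9216\right) = \left(-64486\right) \frac{36959}{4} = - \frac{1191669037}{2}$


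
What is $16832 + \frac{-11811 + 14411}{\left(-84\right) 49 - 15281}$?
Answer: $\frac{326487704}{19397} \approx 16832.0$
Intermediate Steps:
$16832 + \frac{-11811 + 14411}{\left(-84\right) 49 - 15281} = 16832 + \frac{2600}{-4116 - 15281} = 16832 + \frac{2600}{-19397} = 16832 + 2600 \left(- \frac{1}{19397}\right) = 16832 - \frac{2600}{19397} = \frac{326487704}{19397}$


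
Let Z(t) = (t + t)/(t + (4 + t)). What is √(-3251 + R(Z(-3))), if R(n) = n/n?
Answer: 5*I*√130 ≈ 57.009*I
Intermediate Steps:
Z(t) = 2*t/(4 + 2*t) (Z(t) = (2*t)/(4 + 2*t) = 2*t/(4 + 2*t))
R(n) = 1
√(-3251 + R(Z(-3))) = √(-3251 + 1) = √(-3250) = 5*I*√130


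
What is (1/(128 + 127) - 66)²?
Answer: 283215241/65025 ≈ 4355.5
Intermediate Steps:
(1/(128 + 127) - 66)² = (1/255 - 66)² = (-16829/255)² = 283215241/65025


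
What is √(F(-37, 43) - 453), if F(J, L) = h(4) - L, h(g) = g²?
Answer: 4*I*√30 ≈ 21.909*I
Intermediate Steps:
F(J, L) = 16 - L (F(J, L) = 4² - L = 16 - L)
√(F(-37, 43) - 453) = √((16 - 1*43) - 453) = √((16 - 43) - 453) = √(-27 - 453) = √(-480) = 4*I*√30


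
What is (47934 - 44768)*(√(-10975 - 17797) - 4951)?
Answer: -15674866 + 6332*I*√7193 ≈ -1.5675e+7 + 5.3703e+5*I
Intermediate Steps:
(47934 - 44768)*(√(-10975 - 17797) - 4951) = 3166*(√(-28772) - 4951) = 3166*(2*I*√7193 - 4951) = 3166*(-4951 + 2*I*√7193) = -15674866 + 6332*I*√7193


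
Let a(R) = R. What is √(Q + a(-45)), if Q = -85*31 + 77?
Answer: I*√2603 ≈ 51.02*I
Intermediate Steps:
Q = -2558 (Q = -2635 + 77 = -2558)
√(Q + a(-45)) = √(-2558 - 45) = √(-2603) = I*√2603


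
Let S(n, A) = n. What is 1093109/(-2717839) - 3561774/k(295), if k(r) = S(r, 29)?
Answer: -9680650753541/801762505 ≈ -12074.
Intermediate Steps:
k(r) = r
1093109/(-2717839) - 3561774/k(295) = 1093109/(-2717839) - 3561774/295 = 1093109*(-1/2717839) - 3561774*1/295 = -1093109/2717839 - 3561774/295 = -9680650753541/801762505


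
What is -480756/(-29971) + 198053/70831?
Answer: 39988274699/2122875901 ≈ 18.837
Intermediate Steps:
-480756/(-29971) + 198053/70831 = -480756*(-1/29971) + 198053*(1/70831) = 480756/29971 + 198053/70831 = 39988274699/2122875901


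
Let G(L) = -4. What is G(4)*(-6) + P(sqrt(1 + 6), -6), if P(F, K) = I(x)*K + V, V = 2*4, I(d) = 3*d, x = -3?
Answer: 86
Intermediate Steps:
V = 8
P(F, K) = 8 - 9*K (P(F, K) = (3*(-3))*K + 8 = -9*K + 8 = 8 - 9*K)
G(4)*(-6) + P(sqrt(1 + 6), -6) = -4*(-6) + (8 - 9*(-6)) = 24 + (8 + 54) = 24 + 62 = 86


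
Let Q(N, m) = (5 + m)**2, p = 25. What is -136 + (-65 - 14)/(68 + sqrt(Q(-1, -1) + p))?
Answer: -628660/4583 + 79*sqrt(41)/4583 ≈ -137.06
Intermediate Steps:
-136 + (-65 - 14)/(68 + sqrt(Q(-1, -1) + p)) = -136 + (-65 - 14)/(68 + sqrt((5 - 1)**2 + 25)) = -136 - 79/(68 + sqrt(4**2 + 25)) = -136 - 79/(68 + sqrt(16 + 25)) = -136 - 79/(68 + sqrt(41))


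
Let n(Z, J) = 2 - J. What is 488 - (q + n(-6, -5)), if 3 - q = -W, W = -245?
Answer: 723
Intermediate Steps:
q = -242 (q = 3 - (-1)*(-245) = 3 - 1*245 = 3 - 245 = -242)
488 - (q + n(-6, -5)) = 488 - (-242 + (2 - 1*(-5))) = 488 - (-242 + (2 + 5)) = 488 - (-242 + 7) = 488 - 1*(-235) = 488 + 235 = 723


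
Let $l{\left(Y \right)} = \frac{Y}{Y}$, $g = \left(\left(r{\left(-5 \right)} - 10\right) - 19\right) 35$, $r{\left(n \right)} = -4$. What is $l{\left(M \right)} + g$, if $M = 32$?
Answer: $-1154$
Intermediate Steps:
$g = -1155$ ($g = \left(\left(-4 - 10\right) - 19\right) 35 = \left(-14 - 19\right) 35 = \left(-33\right) 35 = -1155$)
$l{\left(Y \right)} = 1$
$l{\left(M \right)} + g = 1 - 1155 = -1154$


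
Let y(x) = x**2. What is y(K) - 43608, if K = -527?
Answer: 234121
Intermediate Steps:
y(K) - 43608 = (-527)**2 - 43608 = 277729 - 43608 = 234121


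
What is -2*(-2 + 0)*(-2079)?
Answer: -8316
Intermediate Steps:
-2*(-2 + 0)*(-2079) = -2*(-2)*(-2079) = 4*(-2079) = -8316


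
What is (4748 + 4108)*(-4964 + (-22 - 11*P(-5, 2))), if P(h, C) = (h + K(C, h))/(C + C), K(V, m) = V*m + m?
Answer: -43668936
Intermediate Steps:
K(V, m) = m + V*m
P(h, C) = (h + h*(1 + C))/(2*C) (P(h, C) = (h + h*(1 + C))/(C + C) = (h + h*(1 + C))/((2*C)) = (h + h*(1 + C))*(1/(2*C)) = (h + h*(1 + C))/(2*C))
(4748 + 4108)*(-4964 + (-22 - 11*P(-5, 2))) = (4748 + 4108)*(-4964 + (-22 - 11*((½)*(-5) - 5/2))) = 8856*(-4964 + (-22 - 11*(-5/2 - 5*½))) = 8856*(-4964 + (-22 - 11*(-5/2 - 5/2))) = 8856*(-4964 + (-22 - 11*(-5))) = 8856*(-4964 + (-22 + 55)) = 8856*(-4964 + 33) = 8856*(-4931) = -43668936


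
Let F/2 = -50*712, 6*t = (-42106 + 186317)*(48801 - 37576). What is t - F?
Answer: 1619195675/6 ≈ 2.6987e+8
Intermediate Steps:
t = 1618768475/6 (t = ((-42106 + 186317)*(48801 - 37576))/6 = (144211*11225)/6 = (⅙)*1618768475 = 1618768475/6 ≈ 2.6979e+8)
F = -71200 (F = 2*(-50*712) = 2*(-35600) = -71200)
t - F = 1618768475/6 - 1*(-71200) = 1618768475/6 + 71200 = 1619195675/6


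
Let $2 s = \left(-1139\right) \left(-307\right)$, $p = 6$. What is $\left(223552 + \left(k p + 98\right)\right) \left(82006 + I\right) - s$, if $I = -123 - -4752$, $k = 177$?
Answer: $\frac{38935498567}{2} \approx 1.9468 \cdot 10^{10}$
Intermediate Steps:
$s = \frac{349673}{2}$ ($s = \frac{\left(-1139\right) \left(-307\right)}{2} = \frac{1}{2} \cdot 349673 = \frac{349673}{2} \approx 1.7484 \cdot 10^{5}$)
$I = 4629$ ($I = -123 + 4752 = 4629$)
$\left(223552 + \left(k p + 98\right)\right) \left(82006 + I\right) - s = \left(223552 + \left(177 \cdot 6 + 98\right)\right) \left(82006 + 4629\right) - \frac{349673}{2} = \left(223552 + \left(1062 + 98\right)\right) 86635 - \frac{349673}{2} = \left(223552 + 1160\right) 86635 - \frac{349673}{2} = 224712 \cdot 86635 - \frac{349673}{2} = 19467924120 - \frac{349673}{2} = \frac{38935498567}{2}$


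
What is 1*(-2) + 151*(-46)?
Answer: -6948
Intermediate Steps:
1*(-2) + 151*(-46) = -2 - 6946 = -6948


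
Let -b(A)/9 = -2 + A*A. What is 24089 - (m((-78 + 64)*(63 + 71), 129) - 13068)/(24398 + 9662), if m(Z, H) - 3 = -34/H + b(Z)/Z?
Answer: 19855642201819/824265624 ≈ 24089.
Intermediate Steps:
b(A) = 18 - 9*A**2 (b(A) = -9*(-2 + A*A) = -9*(-2 + A**2) = 18 - 9*A**2)
m(Z, H) = 3 - 34/H + (18 - 9*Z**2)/Z (m(Z, H) = 3 + (-34/H + (18 - 9*Z**2)/Z) = 3 - 34/H + (18 - 9*Z**2)/Z)
24089 - (m((-78 + 64)*(63 + 71), 129) - 13068)/(24398 + 9662) = 24089 - ((3 - 34/129 - 9*(-78 + 64)*(63 + 71) + 18/(((-78 + 64)*(63 + 71)))) - 13068)/(24398 + 9662) = 24089 - ((3 - 34*1/129 - (-126)*134 + 18/((-14*134))) - 13068)/34060 = 24089 - ((3 - 34/129 - 9*(-1876) + 18/(-1876)) - 13068)/34060 = 24089 - ((3 - 34/129 + 16884 + 18*(-1/1876)) - 13068)/34060 = 24089 - ((3 - 34/129 + 16884 - 9/938) - 13068)/34060 = 24089 - (2043327721/121002 - 13068)/34060 = 24089 - 462073585/(121002*34060) = 24089 - 1*92414717/824265624 = 24089 - 92414717/824265624 = 19855642201819/824265624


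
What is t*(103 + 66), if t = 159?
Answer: 26871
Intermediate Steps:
t*(103 + 66) = 159*(103 + 66) = 159*169 = 26871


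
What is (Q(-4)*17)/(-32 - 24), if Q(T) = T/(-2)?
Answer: -17/28 ≈ -0.60714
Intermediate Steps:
Q(T) = -T/2 (Q(T) = T*(-1/2) = -T/2)
(Q(-4)*17)/(-32 - 24) = (-1/2*(-4)*17)/(-32 - 24) = (2*17)/(-56) = 34*(-1/56) = -17/28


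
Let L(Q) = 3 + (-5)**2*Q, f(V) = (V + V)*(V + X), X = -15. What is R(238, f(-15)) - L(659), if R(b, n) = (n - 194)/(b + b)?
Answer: -3921411/238 ≈ -16477.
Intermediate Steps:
f(V) = 2*V*(-15 + V) (f(V) = (V + V)*(V - 15) = (2*V)*(-15 + V) = 2*V*(-15 + V))
L(Q) = 3 + 25*Q
R(b, n) = (-194 + n)/(2*b) (R(b, n) = (-194 + n)/((2*b)) = (-194 + n)*(1/(2*b)) = (-194 + n)/(2*b))
R(238, f(-15)) - L(659) = (1/2)*(-194 + 2*(-15)*(-15 - 15))/238 - (3 + 25*659) = (1/2)*(1/238)*(-194 + 2*(-15)*(-30)) - (3 + 16475) = (1/2)*(1/238)*(-194 + 900) - 1*16478 = (1/2)*(1/238)*706 - 16478 = 353/238 - 16478 = -3921411/238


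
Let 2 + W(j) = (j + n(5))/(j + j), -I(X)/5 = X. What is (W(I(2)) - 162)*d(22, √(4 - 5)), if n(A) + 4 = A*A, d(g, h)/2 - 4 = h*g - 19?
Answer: 9873/2 - 36201*I/5 ≈ 4936.5 - 7240.2*I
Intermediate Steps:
I(X) = -5*X
d(g, h) = -30 + 2*g*h (d(g, h) = 8 + 2*(h*g - 19) = 8 + 2*(g*h - 19) = 8 + 2*(-19 + g*h) = 8 + (-38 + 2*g*h) = -30 + 2*g*h)
n(A) = -4 + A² (n(A) = -4 + A*A = -4 + A²)
W(j) = -2 + (21 + j)/(2*j) (W(j) = -2 + (j + (-4 + 5²))/(j + j) = -2 + (j + (-4 + 25))/((2*j)) = -2 + (j + 21)*(1/(2*j)) = -2 + (21 + j)*(1/(2*j)) = -2 + (21 + j)/(2*j))
(W(I(2)) - 162)*d(22, √(4 - 5)) = (3*(7 - (-5)*2)/(2*((-5*2))) - 162)*(-30 + 2*22*√(4 - 5)) = ((3/2)*(7 - 1*(-10))/(-10) - 162)*(-30 + 2*22*√(-1)) = ((3/2)*(-⅒)*(7 + 10) - 162)*(-30 + 2*22*I) = ((3/2)*(-⅒)*17 - 162)*(-30 + 44*I) = (-51/20 - 162)*(-30 + 44*I) = -3291*(-30 + 44*I)/20 = 9873/2 - 36201*I/5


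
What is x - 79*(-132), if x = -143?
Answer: 10285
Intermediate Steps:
x - 79*(-132) = -143 - 79*(-132) = -143 + 10428 = 10285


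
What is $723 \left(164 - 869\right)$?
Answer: $-509715$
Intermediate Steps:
$723 \left(164 - 869\right) = 723 \left(-705\right) = -509715$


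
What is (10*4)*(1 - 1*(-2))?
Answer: 120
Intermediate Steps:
(10*4)*(1 - 1*(-2)) = 40*(1 + 2) = 40*3 = 120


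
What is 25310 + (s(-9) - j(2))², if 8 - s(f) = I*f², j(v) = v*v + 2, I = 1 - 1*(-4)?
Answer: 187719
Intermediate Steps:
I = 5 (I = 1 + 4 = 5)
j(v) = 2 + v² (j(v) = v² + 2 = 2 + v²)
s(f) = 8 - 5*f²
25310 + (s(-9) - j(2))² = 25310 + ((8 - 5*(-9)²) - (2 + 2²))² = 25310 + ((8 - 5*81) - (2 + 4))² = 25310 + ((8 - 405) - 1*6)² = 25310 + (-397 - 6)² = 25310 + (-403)² = 25310 + 162409 = 187719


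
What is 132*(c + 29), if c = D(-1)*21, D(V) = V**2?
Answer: 6600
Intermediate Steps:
c = 21 (c = (-1)**2*21 = 1*21 = 21)
132*(c + 29) = 132*(21 + 29) = 132*50 = 6600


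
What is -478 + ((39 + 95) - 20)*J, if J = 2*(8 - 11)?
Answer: -1162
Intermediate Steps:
J = -6 (J = 2*(-3) = -6)
-478 + ((39 + 95) - 20)*J = -478 + ((39 + 95) - 20)*(-6) = -478 + (134 - 20)*(-6) = -478 + 114*(-6) = -478 - 684 = -1162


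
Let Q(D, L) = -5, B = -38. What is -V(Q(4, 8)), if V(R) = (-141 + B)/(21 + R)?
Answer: 179/16 ≈ 11.188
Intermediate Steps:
V(R) = -179/(21 + R) (V(R) = (-141 - 38)/(21 + R) = -179/(21 + R))
-V(Q(4, 8)) = -(-179)/(21 - 5) = -(-179)/16 = -1*(-179/16) = 179/16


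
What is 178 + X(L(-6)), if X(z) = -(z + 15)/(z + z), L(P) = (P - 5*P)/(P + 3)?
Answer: 2855/16 ≈ 178.44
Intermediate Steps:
L(P) = -4*P/(3 + P) (L(P) = (-4*P)/(3 + P) = -4*P/(3 + P))
X(z) = -(15 + z)/(2*z)
178 + X(L(-6)) = 178 + (-15 - (-4)*(-6)/(3 - 6))/(2*((-4*(-6)/(3 - 6)))) = 178 + (-15 - (-4)*(-6)/(-3))/(2*((-4*(-6)/(-3)))) = 178 + (-15 - (-4)*(-6)*(-1)/3)/(2*((-4*(-6)*(-1/3)))) = 178 + (1/2)*(-15 - 1*(-8))/(-8) = 178 + (1/2)*(-1/8)*(-15 + 8) = 178 + (1/2)*(-1/8)*(-7) = 178 + 7/16 = 2855/16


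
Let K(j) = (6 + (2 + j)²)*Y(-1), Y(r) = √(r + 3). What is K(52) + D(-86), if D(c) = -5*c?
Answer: 430 + 2922*√2 ≈ 4562.3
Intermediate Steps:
Y(r) = √(3 + r)
K(j) = √2*(6 + (2 + j)²) (K(j) = (6 + (2 + j)²)*√(3 - 1) = (6 + (2 + j)²)*√2 = √2*(6 + (2 + j)²))
K(52) + D(-86) = √2*(6 + (2 + 52)²) - 5*(-86) = √2*(6 + 54²) + 430 = √2*(6 + 2916) + 430 = √2*2922 + 430 = 2922*√2 + 430 = 430 + 2922*√2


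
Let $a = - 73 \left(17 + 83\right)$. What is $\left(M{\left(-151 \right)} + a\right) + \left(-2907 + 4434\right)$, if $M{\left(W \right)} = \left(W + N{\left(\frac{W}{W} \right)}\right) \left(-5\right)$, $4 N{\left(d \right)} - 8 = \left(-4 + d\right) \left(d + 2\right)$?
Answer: $- \frac{20067}{4} \approx -5016.8$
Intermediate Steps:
$N{\left(d \right)} = 2 + \frac{\left(-4 + d\right) \left(2 + d\right)}{4}$ ($N{\left(d \right)} = 2 + \frac{\left(-4 + d\right) \left(d + 2\right)}{4} = 2 + \frac{\left(-4 + d\right) \left(2 + d\right)}{4}$)
$M{\left(W \right)} = \frac{5}{4} - 5 W$ ($M{\left(W \right)} = \left(W + \frac{\frac{W}{W} \left(-2 + \frac{W}{W}\right)}{4}\right) \left(-5\right) = \left(W + \frac{1}{4} \cdot 1 \left(-2 + 1\right)\right) \left(-5\right) = \left(W + \frac{1}{4} \cdot 1 \left(-1\right)\right) \left(-5\right) = \left(W - \frac{1}{4}\right) \left(-5\right) = \left(- \frac{1}{4} + W\right) \left(-5\right) = \frac{5}{4} - 5 W$)
$a = -7300$ ($a = \left(-73\right) 100 = -7300$)
$\left(M{\left(-151 \right)} + a\right) + \left(-2907 + 4434\right) = \left(\left(\frac{5}{4} - -755\right) - 7300\right) + \left(-2907 + 4434\right) = \left(\left(\frac{5}{4} + 755\right) - 7300\right) + 1527 = \left(\frac{3025}{4} - 7300\right) + 1527 = - \frac{26175}{4} + 1527 = - \frac{20067}{4}$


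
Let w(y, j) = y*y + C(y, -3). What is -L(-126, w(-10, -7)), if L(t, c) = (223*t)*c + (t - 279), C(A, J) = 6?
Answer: 2978793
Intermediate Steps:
w(y, j) = 6 + y² (w(y, j) = y*y + 6 = y² + 6 = 6 + y²)
L(t, c) = -279 + t + 223*c*t (L(t, c) = 223*c*t + (-279 + t) = -279 + t + 223*c*t)
-L(-126, w(-10, -7)) = -(-279 - 126 + 223*(6 + (-10)²)*(-126)) = -(-279 - 126 + 223*(6 + 100)*(-126)) = -(-279 - 126 + 223*106*(-126)) = -(-279 - 126 - 2978388) = -1*(-2978793) = 2978793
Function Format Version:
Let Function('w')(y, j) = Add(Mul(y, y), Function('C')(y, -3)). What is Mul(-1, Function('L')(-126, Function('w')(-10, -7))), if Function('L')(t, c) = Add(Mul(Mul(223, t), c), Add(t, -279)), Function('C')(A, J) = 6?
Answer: 2978793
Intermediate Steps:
Function('w')(y, j) = Add(6, Pow(y, 2)) (Function('w')(y, j) = Add(Mul(y, y), 6) = Add(Pow(y, 2), 6) = Add(6, Pow(y, 2)))
Function('L')(t, c) = Add(-279, t, Mul(223, c, t)) (Function('L')(t, c) = Add(Mul(223, c, t), Add(-279, t)) = Add(-279, t, Mul(223, c, t)))
Mul(-1, Function('L')(-126, Function('w')(-10, -7))) = Mul(-1, Add(-279, -126, Mul(223, Add(6, Pow(-10, 2)), -126))) = Mul(-1, Add(-279, -126, Mul(223, Add(6, 100), -126))) = Mul(-1, Add(-279, -126, Mul(223, 106, -126))) = Mul(-1, Add(-279, -126, -2978388)) = Mul(-1, -2978793) = 2978793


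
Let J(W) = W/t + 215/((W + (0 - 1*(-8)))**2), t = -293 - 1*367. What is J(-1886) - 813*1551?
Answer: -244599308290633/193978620 ≈ -1.2610e+6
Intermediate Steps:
t = -660 (t = -293 - 367 = -660)
J(W) = 215/(8 + W)**2 - W/660 (J(W) = W/(-660) + 215/((W + (0 - 1*(-8)))**2) = W*(-1/660) + 215/((W + (0 + 8))**2) = -W/660 + 215/((W + 8)**2) = -W/660 + 215/((8 + W)**2) = -W/660 + 215/(8 + W)**2 = 215/(8 + W)**2 - W/660)
J(-1886) - 813*1551 = (215/(8 - 1886)**2 - 1/660*(-1886)) - 813*1551 = (215/(-1878)**2 + 943/330) - 1*1260963 = (215*(1/3526884) + 943/330) - 1260963 = (215/3526884 + 943/330) - 1260963 = 554320427/193978620 - 1260963 = -244599308290633/193978620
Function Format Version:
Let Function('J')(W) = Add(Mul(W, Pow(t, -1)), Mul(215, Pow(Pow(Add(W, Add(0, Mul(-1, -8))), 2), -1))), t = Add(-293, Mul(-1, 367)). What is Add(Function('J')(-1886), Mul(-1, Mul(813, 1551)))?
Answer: Rational(-244599308290633, 193978620) ≈ -1.2610e+6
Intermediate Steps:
t = -660 (t = Add(-293, -367) = -660)
Function('J')(W) = Add(Mul(215, Pow(Add(8, W), -2)), Mul(Rational(-1, 660), W)) (Function('J')(W) = Add(Mul(W, Pow(-660, -1)), Mul(215, Pow(Pow(Add(W, Add(0, Mul(-1, -8))), 2), -1))) = Add(Mul(W, Rational(-1, 660)), Mul(215, Pow(Pow(Add(W, Add(0, 8)), 2), -1))) = Add(Mul(Rational(-1, 660), W), Mul(215, Pow(Pow(Add(W, 8), 2), -1))) = Add(Mul(Rational(-1, 660), W), Mul(215, Pow(Pow(Add(8, W), 2), -1))) = Add(Mul(Rational(-1, 660), W), Mul(215, Pow(Add(8, W), -2))) = Add(Mul(215, Pow(Add(8, W), -2)), Mul(Rational(-1, 660), W)))
Add(Function('J')(-1886), Mul(-1, Mul(813, 1551))) = Add(Add(Mul(215, Pow(Add(8, -1886), -2)), Mul(Rational(-1, 660), -1886)), Mul(-1, Mul(813, 1551))) = Add(Add(Mul(215, Pow(-1878, -2)), Rational(943, 330)), Mul(-1, 1260963)) = Add(Add(Mul(215, Rational(1, 3526884)), Rational(943, 330)), -1260963) = Add(Add(Rational(215, 3526884), Rational(943, 330)), -1260963) = Add(Rational(554320427, 193978620), -1260963) = Rational(-244599308290633, 193978620)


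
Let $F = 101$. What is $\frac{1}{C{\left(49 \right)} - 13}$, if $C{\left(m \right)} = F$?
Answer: $\frac{1}{88} \approx 0.011364$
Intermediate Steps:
$C{\left(m \right)} = 101$
$\frac{1}{C{\left(49 \right)} - 13} = \frac{1}{101 - 13} = \frac{1}{88}$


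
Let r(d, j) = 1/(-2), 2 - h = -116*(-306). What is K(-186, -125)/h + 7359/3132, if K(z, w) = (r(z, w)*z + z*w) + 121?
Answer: 31285183/18527868 ≈ 1.6885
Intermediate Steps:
h = -35494 (h = 2 - (-116)*(-306) = 2 - 1*35496 = 2 - 35496 = -35494)
r(d, j) = -1/2
K(z, w) = 121 - z/2 + w*z (K(z, w) = (-z/2 + z*w) + 121 = (-z/2 + w*z) + 121 = 121 - z/2 + w*z)
K(-186, -125)/h + 7359/3132 = (121 - 1/2*(-186) - 125*(-186))/(-35494) + 7359/3132 = (121 + 93 + 23250)*(-1/35494) + 7359*(1/3132) = 23464*(-1/35494) + 2453/1044 = -11732/17747 + 2453/1044 = 31285183/18527868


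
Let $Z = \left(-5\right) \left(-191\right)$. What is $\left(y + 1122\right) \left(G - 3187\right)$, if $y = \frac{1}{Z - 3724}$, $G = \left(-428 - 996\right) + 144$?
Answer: $- \frac{4626050513}{923} \approx -5.012 \cdot 10^{6}$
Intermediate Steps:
$Z = 955$
$G = -1280$ ($G = -1424 + 144 = -1280$)
$y = - \frac{1}{2769}$ ($y = \frac{1}{955 - 3724} = \frac{1}{-2769} = - \frac{1}{2769} \approx -0.00036114$)
$\left(y + 1122\right) \left(G - 3187\right) = \left(- \frac{1}{2769} + 1122\right) \left(-1280 - 3187\right) = \frac{3106817 \left(-1280 - 3187\right)}{2769} = \frac{3106817}{2769} \left(-4467\right) = - \frac{4626050513}{923}$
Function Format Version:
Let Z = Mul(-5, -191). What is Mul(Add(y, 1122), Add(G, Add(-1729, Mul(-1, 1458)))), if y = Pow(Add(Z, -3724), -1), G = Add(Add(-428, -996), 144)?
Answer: Rational(-4626050513, 923) ≈ -5.0120e+6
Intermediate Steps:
Z = 955
G = -1280 (G = Add(-1424, 144) = -1280)
y = Rational(-1, 2769) (y = Pow(Add(955, -3724), -1) = Pow(-2769, -1) = Rational(-1, 2769) ≈ -0.00036114)
Mul(Add(y, 1122), Add(G, Add(-1729, Mul(-1, 1458)))) = Mul(Add(Rational(-1, 2769), 1122), Add(-1280, Add(-1729, Mul(-1, 1458)))) = Mul(Rational(3106817, 2769), Add(-1280, Add(-1729, -1458))) = Mul(Rational(3106817, 2769), Add(-1280, -3187)) = Mul(Rational(3106817, 2769), -4467) = Rational(-4626050513, 923)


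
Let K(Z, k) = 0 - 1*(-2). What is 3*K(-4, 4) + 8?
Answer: 14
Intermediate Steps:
K(Z, k) = 2 (K(Z, k) = 0 + 2 = 2)
3*K(-4, 4) + 8 = 3*2 + 8 = 6 + 8 = 14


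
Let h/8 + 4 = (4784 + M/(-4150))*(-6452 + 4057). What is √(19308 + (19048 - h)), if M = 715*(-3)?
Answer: 22*√1305347806/83 ≈ 9576.5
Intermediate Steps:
M = -2145
h = -7608724140/83 (h = -32 + 8*((4784 - 2145/(-4150))*(-6452 + 4057)) = -32 + 8*((4784 - 2145*(-1/4150))*(-2395)) = -32 + 8*((4784 + 429/830)*(-2395)) = -32 + 8*((3971149/830)*(-2395)) = -32 + 8*(-1902180371/166) = -32 - 7608721484/83 = -7608724140/83 ≈ -9.1671e+7)
√(19308 + (19048 - h)) = √(19308 + (19048 - 1*(-7608724140/83))) = √(19308 + (19048 + 7608724140/83)) = √(19308 + 7610305124/83) = √(7611907688/83) = 22*√1305347806/83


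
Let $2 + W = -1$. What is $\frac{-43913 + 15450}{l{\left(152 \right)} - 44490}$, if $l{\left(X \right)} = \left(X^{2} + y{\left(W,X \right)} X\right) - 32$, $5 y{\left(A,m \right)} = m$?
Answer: $\frac{142315}{83986} \approx 1.6945$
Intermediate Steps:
$W = -3$ ($W = -2 - 1 = -3$)
$y{\left(A,m \right)} = \frac{m}{5}$
$l{\left(X \right)} = -32 + \frac{6 X^{2}}{5}$ ($l{\left(X \right)} = \left(X^{2} + \frac{X}{5} X\right) - 32 = \left(X^{2} + \frac{X^{2}}{5}\right) - 32 = \frac{6 X^{2}}{5} - 32 = -32 + \frac{6 X^{2}}{5}$)
$\frac{-43913 + 15450}{l{\left(152 \right)} - 44490} = \frac{-43913 + 15450}{\left(-32 + \frac{6 \cdot 152^{2}}{5}\right) - 44490} = - \frac{28463}{\left(-32 + \frac{6}{5} \cdot 23104\right) - 44490} = - \frac{28463}{\left(-32 + \frac{138624}{5}\right) - 44490} = - \frac{28463}{\frac{138464}{5} - 44490} = - \frac{28463}{- \frac{83986}{5}} = \left(-28463\right) \left(- \frac{5}{83986}\right) = \frac{142315}{83986}$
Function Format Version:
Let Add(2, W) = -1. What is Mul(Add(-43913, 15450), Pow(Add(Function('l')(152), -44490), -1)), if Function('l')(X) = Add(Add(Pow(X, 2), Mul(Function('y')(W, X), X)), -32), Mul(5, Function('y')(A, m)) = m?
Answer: Rational(142315, 83986) ≈ 1.6945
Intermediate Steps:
W = -3 (W = Add(-2, -1) = -3)
Function('y')(A, m) = Mul(Rational(1, 5), m)
Function('l')(X) = Add(-32, Mul(Rational(6, 5), Pow(X, 2))) (Function('l')(X) = Add(Add(Pow(X, 2), Mul(Mul(Rational(1, 5), X), X)), -32) = Add(Add(Pow(X, 2), Mul(Rational(1, 5), Pow(X, 2))), -32) = Add(Mul(Rational(6, 5), Pow(X, 2)), -32) = Add(-32, Mul(Rational(6, 5), Pow(X, 2))))
Mul(Add(-43913, 15450), Pow(Add(Function('l')(152), -44490), -1)) = Mul(Add(-43913, 15450), Pow(Add(Add(-32, Mul(Rational(6, 5), Pow(152, 2))), -44490), -1)) = Mul(-28463, Pow(Add(Add(-32, Mul(Rational(6, 5), 23104)), -44490), -1)) = Mul(-28463, Pow(Add(Add(-32, Rational(138624, 5)), -44490), -1)) = Mul(-28463, Pow(Add(Rational(138464, 5), -44490), -1)) = Mul(-28463, Pow(Rational(-83986, 5), -1)) = Mul(-28463, Rational(-5, 83986)) = Rational(142315, 83986)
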